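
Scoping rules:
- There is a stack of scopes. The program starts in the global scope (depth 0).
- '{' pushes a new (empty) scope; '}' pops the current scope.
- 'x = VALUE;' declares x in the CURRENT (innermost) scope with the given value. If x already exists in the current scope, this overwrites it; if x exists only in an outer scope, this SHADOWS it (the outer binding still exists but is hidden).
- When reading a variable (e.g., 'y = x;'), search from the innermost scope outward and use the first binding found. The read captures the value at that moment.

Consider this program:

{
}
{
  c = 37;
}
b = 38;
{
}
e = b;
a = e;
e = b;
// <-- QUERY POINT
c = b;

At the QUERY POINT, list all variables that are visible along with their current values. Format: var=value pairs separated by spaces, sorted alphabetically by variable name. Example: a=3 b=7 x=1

Answer: a=38 b=38 e=38

Derivation:
Step 1: enter scope (depth=1)
Step 2: exit scope (depth=0)
Step 3: enter scope (depth=1)
Step 4: declare c=37 at depth 1
Step 5: exit scope (depth=0)
Step 6: declare b=38 at depth 0
Step 7: enter scope (depth=1)
Step 8: exit scope (depth=0)
Step 9: declare e=(read b)=38 at depth 0
Step 10: declare a=(read e)=38 at depth 0
Step 11: declare e=(read b)=38 at depth 0
Visible at query point: a=38 b=38 e=38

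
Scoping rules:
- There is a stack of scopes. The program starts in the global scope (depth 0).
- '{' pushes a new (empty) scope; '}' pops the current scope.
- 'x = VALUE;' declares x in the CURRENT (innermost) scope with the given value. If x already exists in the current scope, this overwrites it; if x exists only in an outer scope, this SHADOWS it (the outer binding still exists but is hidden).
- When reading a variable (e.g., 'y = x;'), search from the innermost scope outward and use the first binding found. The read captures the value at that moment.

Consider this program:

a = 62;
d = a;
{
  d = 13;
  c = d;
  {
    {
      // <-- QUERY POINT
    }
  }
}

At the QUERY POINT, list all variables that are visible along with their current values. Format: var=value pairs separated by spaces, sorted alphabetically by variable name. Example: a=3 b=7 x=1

Answer: a=62 c=13 d=13

Derivation:
Step 1: declare a=62 at depth 0
Step 2: declare d=(read a)=62 at depth 0
Step 3: enter scope (depth=1)
Step 4: declare d=13 at depth 1
Step 5: declare c=(read d)=13 at depth 1
Step 6: enter scope (depth=2)
Step 7: enter scope (depth=3)
Visible at query point: a=62 c=13 d=13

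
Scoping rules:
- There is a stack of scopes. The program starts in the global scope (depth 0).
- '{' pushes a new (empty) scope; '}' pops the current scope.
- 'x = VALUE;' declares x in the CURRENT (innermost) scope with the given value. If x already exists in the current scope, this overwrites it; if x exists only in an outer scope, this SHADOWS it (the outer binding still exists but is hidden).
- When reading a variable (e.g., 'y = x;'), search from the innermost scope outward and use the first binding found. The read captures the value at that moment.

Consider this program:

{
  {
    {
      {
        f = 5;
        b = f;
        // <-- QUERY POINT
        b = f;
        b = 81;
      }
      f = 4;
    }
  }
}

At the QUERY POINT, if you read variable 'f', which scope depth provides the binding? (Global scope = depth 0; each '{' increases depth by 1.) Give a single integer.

Answer: 4

Derivation:
Step 1: enter scope (depth=1)
Step 2: enter scope (depth=2)
Step 3: enter scope (depth=3)
Step 4: enter scope (depth=4)
Step 5: declare f=5 at depth 4
Step 6: declare b=(read f)=5 at depth 4
Visible at query point: b=5 f=5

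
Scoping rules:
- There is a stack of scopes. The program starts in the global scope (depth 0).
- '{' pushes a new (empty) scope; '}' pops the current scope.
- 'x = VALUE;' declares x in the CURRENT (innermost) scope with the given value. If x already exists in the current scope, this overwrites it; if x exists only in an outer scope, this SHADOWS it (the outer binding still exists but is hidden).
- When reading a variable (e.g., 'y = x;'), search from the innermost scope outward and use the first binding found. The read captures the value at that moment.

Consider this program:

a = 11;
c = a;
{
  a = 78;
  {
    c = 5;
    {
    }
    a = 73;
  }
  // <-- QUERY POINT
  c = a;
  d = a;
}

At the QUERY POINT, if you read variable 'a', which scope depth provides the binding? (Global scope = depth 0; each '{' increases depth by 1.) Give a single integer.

Answer: 1

Derivation:
Step 1: declare a=11 at depth 0
Step 2: declare c=(read a)=11 at depth 0
Step 3: enter scope (depth=1)
Step 4: declare a=78 at depth 1
Step 5: enter scope (depth=2)
Step 6: declare c=5 at depth 2
Step 7: enter scope (depth=3)
Step 8: exit scope (depth=2)
Step 9: declare a=73 at depth 2
Step 10: exit scope (depth=1)
Visible at query point: a=78 c=11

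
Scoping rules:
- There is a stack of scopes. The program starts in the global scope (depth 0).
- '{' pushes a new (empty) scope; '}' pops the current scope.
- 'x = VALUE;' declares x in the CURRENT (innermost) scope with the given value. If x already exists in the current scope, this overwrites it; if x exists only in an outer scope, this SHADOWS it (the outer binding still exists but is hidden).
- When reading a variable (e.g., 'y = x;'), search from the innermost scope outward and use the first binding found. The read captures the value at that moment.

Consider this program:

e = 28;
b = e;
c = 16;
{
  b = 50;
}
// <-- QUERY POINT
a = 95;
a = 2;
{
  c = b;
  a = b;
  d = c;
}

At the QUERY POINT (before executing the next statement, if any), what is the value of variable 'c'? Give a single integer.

Answer: 16

Derivation:
Step 1: declare e=28 at depth 0
Step 2: declare b=(read e)=28 at depth 0
Step 3: declare c=16 at depth 0
Step 4: enter scope (depth=1)
Step 5: declare b=50 at depth 1
Step 6: exit scope (depth=0)
Visible at query point: b=28 c=16 e=28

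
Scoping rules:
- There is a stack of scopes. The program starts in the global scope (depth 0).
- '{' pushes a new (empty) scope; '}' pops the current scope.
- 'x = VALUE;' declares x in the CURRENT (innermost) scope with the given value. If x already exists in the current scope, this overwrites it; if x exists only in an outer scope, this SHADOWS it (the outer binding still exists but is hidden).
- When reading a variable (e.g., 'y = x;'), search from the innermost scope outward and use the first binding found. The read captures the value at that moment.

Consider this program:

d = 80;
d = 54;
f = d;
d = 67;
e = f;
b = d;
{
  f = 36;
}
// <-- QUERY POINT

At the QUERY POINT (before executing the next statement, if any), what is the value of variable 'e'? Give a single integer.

Step 1: declare d=80 at depth 0
Step 2: declare d=54 at depth 0
Step 3: declare f=(read d)=54 at depth 0
Step 4: declare d=67 at depth 0
Step 5: declare e=(read f)=54 at depth 0
Step 6: declare b=(read d)=67 at depth 0
Step 7: enter scope (depth=1)
Step 8: declare f=36 at depth 1
Step 9: exit scope (depth=0)
Visible at query point: b=67 d=67 e=54 f=54

Answer: 54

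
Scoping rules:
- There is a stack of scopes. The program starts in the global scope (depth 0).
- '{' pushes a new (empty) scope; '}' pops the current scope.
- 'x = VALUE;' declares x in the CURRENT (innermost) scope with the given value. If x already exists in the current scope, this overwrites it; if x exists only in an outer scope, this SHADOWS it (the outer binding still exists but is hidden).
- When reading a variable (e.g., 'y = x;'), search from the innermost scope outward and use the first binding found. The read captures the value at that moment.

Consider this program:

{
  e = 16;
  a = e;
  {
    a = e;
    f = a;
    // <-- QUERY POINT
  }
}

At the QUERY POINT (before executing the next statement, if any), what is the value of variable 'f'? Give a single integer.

Step 1: enter scope (depth=1)
Step 2: declare e=16 at depth 1
Step 3: declare a=(read e)=16 at depth 1
Step 4: enter scope (depth=2)
Step 5: declare a=(read e)=16 at depth 2
Step 6: declare f=(read a)=16 at depth 2
Visible at query point: a=16 e=16 f=16

Answer: 16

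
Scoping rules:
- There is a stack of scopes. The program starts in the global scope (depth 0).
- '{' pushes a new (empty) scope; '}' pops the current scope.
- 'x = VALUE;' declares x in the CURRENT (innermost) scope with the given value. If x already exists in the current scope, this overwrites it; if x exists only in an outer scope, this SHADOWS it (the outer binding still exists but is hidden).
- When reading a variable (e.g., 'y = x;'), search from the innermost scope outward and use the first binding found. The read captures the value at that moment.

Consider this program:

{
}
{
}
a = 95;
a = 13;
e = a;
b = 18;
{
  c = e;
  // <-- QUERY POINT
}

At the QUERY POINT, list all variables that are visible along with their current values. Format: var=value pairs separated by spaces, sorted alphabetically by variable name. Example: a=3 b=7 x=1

Step 1: enter scope (depth=1)
Step 2: exit scope (depth=0)
Step 3: enter scope (depth=1)
Step 4: exit scope (depth=0)
Step 5: declare a=95 at depth 0
Step 6: declare a=13 at depth 0
Step 7: declare e=(read a)=13 at depth 0
Step 8: declare b=18 at depth 0
Step 9: enter scope (depth=1)
Step 10: declare c=(read e)=13 at depth 1
Visible at query point: a=13 b=18 c=13 e=13

Answer: a=13 b=18 c=13 e=13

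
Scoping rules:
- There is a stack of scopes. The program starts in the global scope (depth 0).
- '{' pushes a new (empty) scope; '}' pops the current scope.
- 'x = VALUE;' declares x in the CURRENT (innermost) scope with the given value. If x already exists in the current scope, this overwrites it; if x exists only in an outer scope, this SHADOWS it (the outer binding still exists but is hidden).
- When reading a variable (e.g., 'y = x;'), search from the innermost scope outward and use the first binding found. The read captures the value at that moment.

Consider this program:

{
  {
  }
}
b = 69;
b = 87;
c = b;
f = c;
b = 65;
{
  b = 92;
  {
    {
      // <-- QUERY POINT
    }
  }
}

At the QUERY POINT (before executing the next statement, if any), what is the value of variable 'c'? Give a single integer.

Answer: 87

Derivation:
Step 1: enter scope (depth=1)
Step 2: enter scope (depth=2)
Step 3: exit scope (depth=1)
Step 4: exit scope (depth=0)
Step 5: declare b=69 at depth 0
Step 6: declare b=87 at depth 0
Step 7: declare c=(read b)=87 at depth 0
Step 8: declare f=(read c)=87 at depth 0
Step 9: declare b=65 at depth 0
Step 10: enter scope (depth=1)
Step 11: declare b=92 at depth 1
Step 12: enter scope (depth=2)
Step 13: enter scope (depth=3)
Visible at query point: b=92 c=87 f=87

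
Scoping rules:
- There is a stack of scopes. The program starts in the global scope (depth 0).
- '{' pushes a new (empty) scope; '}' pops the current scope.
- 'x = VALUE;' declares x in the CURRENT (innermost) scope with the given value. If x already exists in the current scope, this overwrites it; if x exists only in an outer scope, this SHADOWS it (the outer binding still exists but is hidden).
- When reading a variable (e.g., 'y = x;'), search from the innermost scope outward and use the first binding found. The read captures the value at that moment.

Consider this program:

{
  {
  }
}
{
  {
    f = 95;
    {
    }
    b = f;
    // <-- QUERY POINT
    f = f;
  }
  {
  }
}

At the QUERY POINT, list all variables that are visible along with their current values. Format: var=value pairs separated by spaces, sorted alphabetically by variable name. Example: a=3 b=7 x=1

Step 1: enter scope (depth=1)
Step 2: enter scope (depth=2)
Step 3: exit scope (depth=1)
Step 4: exit scope (depth=0)
Step 5: enter scope (depth=1)
Step 6: enter scope (depth=2)
Step 7: declare f=95 at depth 2
Step 8: enter scope (depth=3)
Step 9: exit scope (depth=2)
Step 10: declare b=(read f)=95 at depth 2
Visible at query point: b=95 f=95

Answer: b=95 f=95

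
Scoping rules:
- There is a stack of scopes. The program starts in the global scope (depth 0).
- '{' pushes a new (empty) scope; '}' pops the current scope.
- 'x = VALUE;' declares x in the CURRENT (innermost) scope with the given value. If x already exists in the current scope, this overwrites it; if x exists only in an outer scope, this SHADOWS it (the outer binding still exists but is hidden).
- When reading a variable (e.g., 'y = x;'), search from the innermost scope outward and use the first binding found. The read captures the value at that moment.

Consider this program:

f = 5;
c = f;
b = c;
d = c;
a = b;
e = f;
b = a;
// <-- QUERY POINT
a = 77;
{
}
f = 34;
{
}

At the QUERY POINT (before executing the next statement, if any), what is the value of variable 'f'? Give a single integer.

Step 1: declare f=5 at depth 0
Step 2: declare c=(read f)=5 at depth 0
Step 3: declare b=(read c)=5 at depth 0
Step 4: declare d=(read c)=5 at depth 0
Step 5: declare a=(read b)=5 at depth 0
Step 6: declare e=(read f)=5 at depth 0
Step 7: declare b=(read a)=5 at depth 0
Visible at query point: a=5 b=5 c=5 d=5 e=5 f=5

Answer: 5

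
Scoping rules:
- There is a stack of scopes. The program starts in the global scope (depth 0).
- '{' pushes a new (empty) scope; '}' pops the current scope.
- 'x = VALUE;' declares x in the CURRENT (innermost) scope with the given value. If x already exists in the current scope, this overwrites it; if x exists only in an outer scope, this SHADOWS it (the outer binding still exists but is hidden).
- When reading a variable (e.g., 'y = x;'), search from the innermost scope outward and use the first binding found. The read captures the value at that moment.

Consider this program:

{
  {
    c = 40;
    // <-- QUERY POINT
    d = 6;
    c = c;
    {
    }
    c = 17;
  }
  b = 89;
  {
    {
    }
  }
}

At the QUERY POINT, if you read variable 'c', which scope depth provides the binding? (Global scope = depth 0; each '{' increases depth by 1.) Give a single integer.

Answer: 2

Derivation:
Step 1: enter scope (depth=1)
Step 2: enter scope (depth=2)
Step 3: declare c=40 at depth 2
Visible at query point: c=40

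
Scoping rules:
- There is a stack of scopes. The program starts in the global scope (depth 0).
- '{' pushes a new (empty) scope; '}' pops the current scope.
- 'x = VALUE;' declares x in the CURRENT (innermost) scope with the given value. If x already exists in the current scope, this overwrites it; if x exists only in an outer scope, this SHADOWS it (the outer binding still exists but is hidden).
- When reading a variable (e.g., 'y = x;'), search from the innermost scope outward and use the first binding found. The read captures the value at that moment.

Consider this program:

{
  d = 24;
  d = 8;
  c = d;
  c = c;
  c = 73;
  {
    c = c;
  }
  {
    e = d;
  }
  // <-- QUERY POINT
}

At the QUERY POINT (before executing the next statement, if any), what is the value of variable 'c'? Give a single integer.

Answer: 73

Derivation:
Step 1: enter scope (depth=1)
Step 2: declare d=24 at depth 1
Step 3: declare d=8 at depth 1
Step 4: declare c=(read d)=8 at depth 1
Step 5: declare c=(read c)=8 at depth 1
Step 6: declare c=73 at depth 1
Step 7: enter scope (depth=2)
Step 8: declare c=(read c)=73 at depth 2
Step 9: exit scope (depth=1)
Step 10: enter scope (depth=2)
Step 11: declare e=(read d)=8 at depth 2
Step 12: exit scope (depth=1)
Visible at query point: c=73 d=8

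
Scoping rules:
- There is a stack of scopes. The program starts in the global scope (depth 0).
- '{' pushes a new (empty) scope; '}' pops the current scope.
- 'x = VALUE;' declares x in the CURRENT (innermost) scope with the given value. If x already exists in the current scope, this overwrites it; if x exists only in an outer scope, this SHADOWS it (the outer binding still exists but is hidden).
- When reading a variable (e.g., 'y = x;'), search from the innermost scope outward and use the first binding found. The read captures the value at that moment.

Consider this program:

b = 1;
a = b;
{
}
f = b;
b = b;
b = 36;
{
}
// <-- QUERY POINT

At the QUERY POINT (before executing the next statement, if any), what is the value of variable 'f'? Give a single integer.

Answer: 1

Derivation:
Step 1: declare b=1 at depth 0
Step 2: declare a=(read b)=1 at depth 0
Step 3: enter scope (depth=1)
Step 4: exit scope (depth=0)
Step 5: declare f=(read b)=1 at depth 0
Step 6: declare b=(read b)=1 at depth 0
Step 7: declare b=36 at depth 0
Step 8: enter scope (depth=1)
Step 9: exit scope (depth=0)
Visible at query point: a=1 b=36 f=1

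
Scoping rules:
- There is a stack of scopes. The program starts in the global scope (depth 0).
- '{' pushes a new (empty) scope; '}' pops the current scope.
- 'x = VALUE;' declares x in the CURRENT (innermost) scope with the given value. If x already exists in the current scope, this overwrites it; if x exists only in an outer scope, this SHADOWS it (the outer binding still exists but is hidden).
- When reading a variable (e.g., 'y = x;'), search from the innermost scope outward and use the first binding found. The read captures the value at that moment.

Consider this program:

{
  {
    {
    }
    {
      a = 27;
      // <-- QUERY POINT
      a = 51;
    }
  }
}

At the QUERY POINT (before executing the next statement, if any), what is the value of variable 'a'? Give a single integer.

Step 1: enter scope (depth=1)
Step 2: enter scope (depth=2)
Step 3: enter scope (depth=3)
Step 4: exit scope (depth=2)
Step 5: enter scope (depth=3)
Step 6: declare a=27 at depth 3
Visible at query point: a=27

Answer: 27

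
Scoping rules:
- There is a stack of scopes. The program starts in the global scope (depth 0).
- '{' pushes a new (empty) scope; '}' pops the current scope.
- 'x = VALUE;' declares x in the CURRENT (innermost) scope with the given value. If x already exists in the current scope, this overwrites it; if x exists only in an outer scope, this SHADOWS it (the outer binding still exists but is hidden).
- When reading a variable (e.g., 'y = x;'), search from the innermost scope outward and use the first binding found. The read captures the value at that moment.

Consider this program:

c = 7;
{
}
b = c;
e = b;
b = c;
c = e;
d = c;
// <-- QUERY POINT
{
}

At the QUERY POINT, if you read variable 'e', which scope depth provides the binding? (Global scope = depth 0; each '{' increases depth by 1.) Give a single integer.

Answer: 0

Derivation:
Step 1: declare c=7 at depth 0
Step 2: enter scope (depth=1)
Step 3: exit scope (depth=0)
Step 4: declare b=(read c)=7 at depth 0
Step 5: declare e=(read b)=7 at depth 0
Step 6: declare b=(read c)=7 at depth 0
Step 7: declare c=(read e)=7 at depth 0
Step 8: declare d=(read c)=7 at depth 0
Visible at query point: b=7 c=7 d=7 e=7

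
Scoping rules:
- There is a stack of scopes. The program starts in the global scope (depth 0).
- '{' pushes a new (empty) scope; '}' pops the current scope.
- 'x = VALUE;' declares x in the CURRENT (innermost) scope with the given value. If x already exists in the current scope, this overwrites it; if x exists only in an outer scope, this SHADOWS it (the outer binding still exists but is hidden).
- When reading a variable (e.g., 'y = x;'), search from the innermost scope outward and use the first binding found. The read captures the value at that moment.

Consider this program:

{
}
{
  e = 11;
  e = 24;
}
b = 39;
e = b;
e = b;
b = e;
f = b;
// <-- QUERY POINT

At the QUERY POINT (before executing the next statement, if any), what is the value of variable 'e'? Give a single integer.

Answer: 39

Derivation:
Step 1: enter scope (depth=1)
Step 2: exit scope (depth=0)
Step 3: enter scope (depth=1)
Step 4: declare e=11 at depth 1
Step 5: declare e=24 at depth 1
Step 6: exit scope (depth=0)
Step 7: declare b=39 at depth 0
Step 8: declare e=(read b)=39 at depth 0
Step 9: declare e=(read b)=39 at depth 0
Step 10: declare b=(read e)=39 at depth 0
Step 11: declare f=(read b)=39 at depth 0
Visible at query point: b=39 e=39 f=39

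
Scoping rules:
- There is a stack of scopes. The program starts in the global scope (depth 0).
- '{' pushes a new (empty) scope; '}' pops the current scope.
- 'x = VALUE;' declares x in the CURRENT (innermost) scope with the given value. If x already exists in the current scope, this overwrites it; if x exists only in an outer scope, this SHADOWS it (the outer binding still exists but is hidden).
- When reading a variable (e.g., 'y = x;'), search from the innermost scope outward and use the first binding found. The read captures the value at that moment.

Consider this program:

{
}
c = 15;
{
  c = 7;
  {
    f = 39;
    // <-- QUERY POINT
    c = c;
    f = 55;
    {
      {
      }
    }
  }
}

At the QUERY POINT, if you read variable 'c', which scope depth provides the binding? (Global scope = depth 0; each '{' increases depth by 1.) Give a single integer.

Step 1: enter scope (depth=1)
Step 2: exit scope (depth=0)
Step 3: declare c=15 at depth 0
Step 4: enter scope (depth=1)
Step 5: declare c=7 at depth 1
Step 6: enter scope (depth=2)
Step 7: declare f=39 at depth 2
Visible at query point: c=7 f=39

Answer: 1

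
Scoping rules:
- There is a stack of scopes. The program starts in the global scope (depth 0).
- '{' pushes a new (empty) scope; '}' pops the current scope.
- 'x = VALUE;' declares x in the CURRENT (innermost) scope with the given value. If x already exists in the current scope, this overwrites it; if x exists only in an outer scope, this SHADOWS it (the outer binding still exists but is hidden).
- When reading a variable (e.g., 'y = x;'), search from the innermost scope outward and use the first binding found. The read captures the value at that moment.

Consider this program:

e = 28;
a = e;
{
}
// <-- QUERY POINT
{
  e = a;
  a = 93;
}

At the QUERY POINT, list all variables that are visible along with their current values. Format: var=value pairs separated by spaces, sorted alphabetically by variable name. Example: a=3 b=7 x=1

Answer: a=28 e=28

Derivation:
Step 1: declare e=28 at depth 0
Step 2: declare a=(read e)=28 at depth 0
Step 3: enter scope (depth=1)
Step 4: exit scope (depth=0)
Visible at query point: a=28 e=28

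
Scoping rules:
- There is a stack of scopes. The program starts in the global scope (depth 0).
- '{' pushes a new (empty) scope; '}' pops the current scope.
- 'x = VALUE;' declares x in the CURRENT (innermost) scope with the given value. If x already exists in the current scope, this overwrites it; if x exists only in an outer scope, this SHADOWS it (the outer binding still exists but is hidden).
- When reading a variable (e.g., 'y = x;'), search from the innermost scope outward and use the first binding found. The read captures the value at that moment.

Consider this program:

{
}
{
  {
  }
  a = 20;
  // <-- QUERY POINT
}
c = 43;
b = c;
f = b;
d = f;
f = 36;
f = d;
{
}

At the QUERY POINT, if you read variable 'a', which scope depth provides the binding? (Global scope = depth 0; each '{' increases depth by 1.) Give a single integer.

Answer: 1

Derivation:
Step 1: enter scope (depth=1)
Step 2: exit scope (depth=0)
Step 3: enter scope (depth=1)
Step 4: enter scope (depth=2)
Step 5: exit scope (depth=1)
Step 6: declare a=20 at depth 1
Visible at query point: a=20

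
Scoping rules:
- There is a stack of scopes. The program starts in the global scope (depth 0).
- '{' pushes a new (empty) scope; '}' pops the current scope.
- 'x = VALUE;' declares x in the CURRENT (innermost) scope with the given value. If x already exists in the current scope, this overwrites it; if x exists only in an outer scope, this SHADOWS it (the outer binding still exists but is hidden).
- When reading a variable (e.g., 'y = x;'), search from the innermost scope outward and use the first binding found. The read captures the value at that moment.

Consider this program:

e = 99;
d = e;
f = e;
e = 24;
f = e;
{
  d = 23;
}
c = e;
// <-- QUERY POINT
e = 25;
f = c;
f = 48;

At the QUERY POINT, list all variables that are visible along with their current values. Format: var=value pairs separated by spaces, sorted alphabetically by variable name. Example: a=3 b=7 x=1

Answer: c=24 d=99 e=24 f=24

Derivation:
Step 1: declare e=99 at depth 0
Step 2: declare d=(read e)=99 at depth 0
Step 3: declare f=(read e)=99 at depth 0
Step 4: declare e=24 at depth 0
Step 5: declare f=(read e)=24 at depth 0
Step 6: enter scope (depth=1)
Step 7: declare d=23 at depth 1
Step 8: exit scope (depth=0)
Step 9: declare c=(read e)=24 at depth 0
Visible at query point: c=24 d=99 e=24 f=24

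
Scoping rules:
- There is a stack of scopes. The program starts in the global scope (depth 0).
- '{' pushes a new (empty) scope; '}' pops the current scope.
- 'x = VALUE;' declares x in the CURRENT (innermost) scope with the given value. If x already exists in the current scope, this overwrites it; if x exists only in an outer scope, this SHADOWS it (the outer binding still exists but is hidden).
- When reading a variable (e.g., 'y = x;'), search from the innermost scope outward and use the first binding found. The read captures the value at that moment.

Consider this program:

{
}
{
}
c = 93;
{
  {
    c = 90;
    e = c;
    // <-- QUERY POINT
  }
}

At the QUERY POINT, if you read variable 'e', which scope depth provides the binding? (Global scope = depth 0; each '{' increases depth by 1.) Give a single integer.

Step 1: enter scope (depth=1)
Step 2: exit scope (depth=0)
Step 3: enter scope (depth=1)
Step 4: exit scope (depth=0)
Step 5: declare c=93 at depth 0
Step 6: enter scope (depth=1)
Step 7: enter scope (depth=2)
Step 8: declare c=90 at depth 2
Step 9: declare e=(read c)=90 at depth 2
Visible at query point: c=90 e=90

Answer: 2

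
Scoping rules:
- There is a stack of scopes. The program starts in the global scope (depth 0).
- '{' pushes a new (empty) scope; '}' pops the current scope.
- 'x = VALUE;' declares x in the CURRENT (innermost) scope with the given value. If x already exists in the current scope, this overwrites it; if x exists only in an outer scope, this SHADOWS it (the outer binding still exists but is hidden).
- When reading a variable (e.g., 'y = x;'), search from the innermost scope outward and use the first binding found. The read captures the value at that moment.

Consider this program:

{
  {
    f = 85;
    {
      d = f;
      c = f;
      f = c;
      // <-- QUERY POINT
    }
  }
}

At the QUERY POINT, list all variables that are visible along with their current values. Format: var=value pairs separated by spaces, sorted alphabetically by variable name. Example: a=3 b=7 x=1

Step 1: enter scope (depth=1)
Step 2: enter scope (depth=2)
Step 3: declare f=85 at depth 2
Step 4: enter scope (depth=3)
Step 5: declare d=(read f)=85 at depth 3
Step 6: declare c=(read f)=85 at depth 3
Step 7: declare f=(read c)=85 at depth 3
Visible at query point: c=85 d=85 f=85

Answer: c=85 d=85 f=85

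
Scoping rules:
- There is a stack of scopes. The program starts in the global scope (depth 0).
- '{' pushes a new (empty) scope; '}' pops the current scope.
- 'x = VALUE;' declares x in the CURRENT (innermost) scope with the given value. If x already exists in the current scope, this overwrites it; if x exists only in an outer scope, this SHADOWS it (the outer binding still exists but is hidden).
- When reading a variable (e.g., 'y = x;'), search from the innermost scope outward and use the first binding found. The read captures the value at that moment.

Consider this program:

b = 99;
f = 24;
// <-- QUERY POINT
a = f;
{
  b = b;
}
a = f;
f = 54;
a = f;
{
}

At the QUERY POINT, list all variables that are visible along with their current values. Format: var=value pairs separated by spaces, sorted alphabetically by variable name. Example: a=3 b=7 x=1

Step 1: declare b=99 at depth 0
Step 2: declare f=24 at depth 0
Visible at query point: b=99 f=24

Answer: b=99 f=24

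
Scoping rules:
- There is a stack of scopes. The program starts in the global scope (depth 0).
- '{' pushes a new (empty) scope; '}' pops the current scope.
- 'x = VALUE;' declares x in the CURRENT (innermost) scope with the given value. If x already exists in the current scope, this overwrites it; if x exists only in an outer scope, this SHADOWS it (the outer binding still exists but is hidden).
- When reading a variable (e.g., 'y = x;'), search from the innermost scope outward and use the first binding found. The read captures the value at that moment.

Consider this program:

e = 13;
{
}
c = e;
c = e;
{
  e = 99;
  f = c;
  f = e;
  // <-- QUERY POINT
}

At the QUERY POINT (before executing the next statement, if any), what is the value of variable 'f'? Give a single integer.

Step 1: declare e=13 at depth 0
Step 2: enter scope (depth=1)
Step 3: exit scope (depth=0)
Step 4: declare c=(read e)=13 at depth 0
Step 5: declare c=(read e)=13 at depth 0
Step 6: enter scope (depth=1)
Step 7: declare e=99 at depth 1
Step 8: declare f=(read c)=13 at depth 1
Step 9: declare f=(read e)=99 at depth 1
Visible at query point: c=13 e=99 f=99

Answer: 99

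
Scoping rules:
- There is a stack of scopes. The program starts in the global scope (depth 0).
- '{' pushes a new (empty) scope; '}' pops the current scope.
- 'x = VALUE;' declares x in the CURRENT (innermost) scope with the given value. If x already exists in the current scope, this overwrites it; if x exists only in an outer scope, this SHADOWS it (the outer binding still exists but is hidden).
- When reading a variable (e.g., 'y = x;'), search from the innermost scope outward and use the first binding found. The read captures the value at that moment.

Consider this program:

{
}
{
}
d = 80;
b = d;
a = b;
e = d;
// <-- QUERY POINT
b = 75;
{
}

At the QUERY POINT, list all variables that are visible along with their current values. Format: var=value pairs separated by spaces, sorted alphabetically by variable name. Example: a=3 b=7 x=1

Answer: a=80 b=80 d=80 e=80

Derivation:
Step 1: enter scope (depth=1)
Step 2: exit scope (depth=0)
Step 3: enter scope (depth=1)
Step 4: exit scope (depth=0)
Step 5: declare d=80 at depth 0
Step 6: declare b=(read d)=80 at depth 0
Step 7: declare a=(read b)=80 at depth 0
Step 8: declare e=(read d)=80 at depth 0
Visible at query point: a=80 b=80 d=80 e=80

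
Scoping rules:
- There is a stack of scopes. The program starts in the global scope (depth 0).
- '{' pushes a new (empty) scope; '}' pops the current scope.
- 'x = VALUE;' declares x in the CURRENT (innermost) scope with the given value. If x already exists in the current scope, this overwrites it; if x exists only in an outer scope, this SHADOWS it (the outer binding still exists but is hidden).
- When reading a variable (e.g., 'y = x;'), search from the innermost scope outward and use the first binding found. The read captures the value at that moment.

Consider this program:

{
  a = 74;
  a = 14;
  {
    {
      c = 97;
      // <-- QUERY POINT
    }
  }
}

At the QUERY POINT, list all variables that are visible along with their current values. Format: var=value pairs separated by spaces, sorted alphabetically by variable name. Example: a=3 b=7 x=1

Answer: a=14 c=97

Derivation:
Step 1: enter scope (depth=1)
Step 2: declare a=74 at depth 1
Step 3: declare a=14 at depth 1
Step 4: enter scope (depth=2)
Step 5: enter scope (depth=3)
Step 6: declare c=97 at depth 3
Visible at query point: a=14 c=97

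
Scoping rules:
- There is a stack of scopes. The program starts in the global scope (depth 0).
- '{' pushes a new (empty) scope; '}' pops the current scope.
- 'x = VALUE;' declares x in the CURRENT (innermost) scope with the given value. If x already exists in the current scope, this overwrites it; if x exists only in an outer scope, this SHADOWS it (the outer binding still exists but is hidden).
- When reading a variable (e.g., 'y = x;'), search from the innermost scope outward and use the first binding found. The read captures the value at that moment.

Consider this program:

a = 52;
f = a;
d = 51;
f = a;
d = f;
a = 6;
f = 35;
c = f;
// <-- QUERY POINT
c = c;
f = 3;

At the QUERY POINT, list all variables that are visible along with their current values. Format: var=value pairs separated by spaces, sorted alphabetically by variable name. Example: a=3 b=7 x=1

Step 1: declare a=52 at depth 0
Step 2: declare f=(read a)=52 at depth 0
Step 3: declare d=51 at depth 0
Step 4: declare f=(read a)=52 at depth 0
Step 5: declare d=(read f)=52 at depth 0
Step 6: declare a=6 at depth 0
Step 7: declare f=35 at depth 0
Step 8: declare c=(read f)=35 at depth 0
Visible at query point: a=6 c=35 d=52 f=35

Answer: a=6 c=35 d=52 f=35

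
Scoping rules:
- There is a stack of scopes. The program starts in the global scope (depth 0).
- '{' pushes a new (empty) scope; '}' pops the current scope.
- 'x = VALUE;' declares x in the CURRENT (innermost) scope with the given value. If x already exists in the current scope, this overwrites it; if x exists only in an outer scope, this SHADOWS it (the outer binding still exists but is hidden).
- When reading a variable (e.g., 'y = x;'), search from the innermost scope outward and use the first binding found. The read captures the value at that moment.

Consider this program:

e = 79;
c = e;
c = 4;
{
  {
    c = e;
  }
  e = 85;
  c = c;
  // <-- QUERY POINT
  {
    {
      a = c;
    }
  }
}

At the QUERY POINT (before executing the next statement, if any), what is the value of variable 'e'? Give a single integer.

Answer: 85

Derivation:
Step 1: declare e=79 at depth 0
Step 2: declare c=(read e)=79 at depth 0
Step 3: declare c=4 at depth 0
Step 4: enter scope (depth=1)
Step 5: enter scope (depth=2)
Step 6: declare c=(read e)=79 at depth 2
Step 7: exit scope (depth=1)
Step 8: declare e=85 at depth 1
Step 9: declare c=(read c)=4 at depth 1
Visible at query point: c=4 e=85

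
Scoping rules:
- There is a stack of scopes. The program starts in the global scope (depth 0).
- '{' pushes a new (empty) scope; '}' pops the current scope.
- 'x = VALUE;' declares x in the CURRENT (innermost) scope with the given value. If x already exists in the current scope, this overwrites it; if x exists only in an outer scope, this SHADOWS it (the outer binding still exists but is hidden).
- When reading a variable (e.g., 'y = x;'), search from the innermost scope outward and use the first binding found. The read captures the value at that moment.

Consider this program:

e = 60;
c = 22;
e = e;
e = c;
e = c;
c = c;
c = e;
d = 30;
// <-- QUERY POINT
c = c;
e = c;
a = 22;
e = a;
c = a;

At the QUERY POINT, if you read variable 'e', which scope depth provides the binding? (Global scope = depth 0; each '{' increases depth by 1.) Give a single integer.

Answer: 0

Derivation:
Step 1: declare e=60 at depth 0
Step 2: declare c=22 at depth 0
Step 3: declare e=(read e)=60 at depth 0
Step 4: declare e=(read c)=22 at depth 0
Step 5: declare e=(read c)=22 at depth 0
Step 6: declare c=(read c)=22 at depth 0
Step 7: declare c=(read e)=22 at depth 0
Step 8: declare d=30 at depth 0
Visible at query point: c=22 d=30 e=22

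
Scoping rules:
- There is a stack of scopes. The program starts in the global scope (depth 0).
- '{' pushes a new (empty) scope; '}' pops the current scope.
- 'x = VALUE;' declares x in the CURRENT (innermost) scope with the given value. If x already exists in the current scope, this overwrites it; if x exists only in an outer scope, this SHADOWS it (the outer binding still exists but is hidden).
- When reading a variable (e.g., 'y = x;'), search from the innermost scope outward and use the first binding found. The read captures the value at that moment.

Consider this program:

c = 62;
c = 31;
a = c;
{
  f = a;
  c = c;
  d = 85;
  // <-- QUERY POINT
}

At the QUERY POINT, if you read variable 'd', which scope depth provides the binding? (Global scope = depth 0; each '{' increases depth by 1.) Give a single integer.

Answer: 1

Derivation:
Step 1: declare c=62 at depth 0
Step 2: declare c=31 at depth 0
Step 3: declare a=(read c)=31 at depth 0
Step 4: enter scope (depth=1)
Step 5: declare f=(read a)=31 at depth 1
Step 6: declare c=(read c)=31 at depth 1
Step 7: declare d=85 at depth 1
Visible at query point: a=31 c=31 d=85 f=31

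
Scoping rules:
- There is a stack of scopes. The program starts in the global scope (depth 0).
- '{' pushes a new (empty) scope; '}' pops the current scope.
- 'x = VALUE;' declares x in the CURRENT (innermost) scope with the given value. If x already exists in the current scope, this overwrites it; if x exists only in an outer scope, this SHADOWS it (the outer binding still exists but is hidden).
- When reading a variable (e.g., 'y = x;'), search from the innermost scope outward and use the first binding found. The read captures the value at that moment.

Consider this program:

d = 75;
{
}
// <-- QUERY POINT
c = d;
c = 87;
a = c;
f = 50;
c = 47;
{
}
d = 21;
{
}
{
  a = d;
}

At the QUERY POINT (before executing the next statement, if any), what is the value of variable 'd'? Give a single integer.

Answer: 75

Derivation:
Step 1: declare d=75 at depth 0
Step 2: enter scope (depth=1)
Step 3: exit scope (depth=0)
Visible at query point: d=75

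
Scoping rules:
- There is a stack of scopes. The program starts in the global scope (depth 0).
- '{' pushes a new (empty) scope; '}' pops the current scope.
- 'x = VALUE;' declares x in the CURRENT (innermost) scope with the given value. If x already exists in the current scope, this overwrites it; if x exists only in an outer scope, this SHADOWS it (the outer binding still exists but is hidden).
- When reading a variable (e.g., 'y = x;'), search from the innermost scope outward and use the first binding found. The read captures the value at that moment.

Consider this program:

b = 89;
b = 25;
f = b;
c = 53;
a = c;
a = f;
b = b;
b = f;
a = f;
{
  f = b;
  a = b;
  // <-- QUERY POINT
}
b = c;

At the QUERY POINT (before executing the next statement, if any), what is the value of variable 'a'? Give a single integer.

Answer: 25

Derivation:
Step 1: declare b=89 at depth 0
Step 2: declare b=25 at depth 0
Step 3: declare f=(read b)=25 at depth 0
Step 4: declare c=53 at depth 0
Step 5: declare a=(read c)=53 at depth 0
Step 6: declare a=(read f)=25 at depth 0
Step 7: declare b=(read b)=25 at depth 0
Step 8: declare b=(read f)=25 at depth 0
Step 9: declare a=(read f)=25 at depth 0
Step 10: enter scope (depth=1)
Step 11: declare f=(read b)=25 at depth 1
Step 12: declare a=(read b)=25 at depth 1
Visible at query point: a=25 b=25 c=53 f=25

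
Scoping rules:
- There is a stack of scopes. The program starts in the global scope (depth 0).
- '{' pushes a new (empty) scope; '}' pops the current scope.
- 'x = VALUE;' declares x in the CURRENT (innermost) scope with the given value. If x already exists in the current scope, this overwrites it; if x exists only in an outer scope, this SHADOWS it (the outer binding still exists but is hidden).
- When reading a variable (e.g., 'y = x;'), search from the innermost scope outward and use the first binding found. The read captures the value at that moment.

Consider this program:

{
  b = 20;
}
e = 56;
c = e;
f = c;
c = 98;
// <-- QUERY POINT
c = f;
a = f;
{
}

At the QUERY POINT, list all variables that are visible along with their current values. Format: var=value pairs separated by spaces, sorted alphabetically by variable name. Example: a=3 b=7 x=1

Answer: c=98 e=56 f=56

Derivation:
Step 1: enter scope (depth=1)
Step 2: declare b=20 at depth 1
Step 3: exit scope (depth=0)
Step 4: declare e=56 at depth 0
Step 5: declare c=(read e)=56 at depth 0
Step 6: declare f=(read c)=56 at depth 0
Step 7: declare c=98 at depth 0
Visible at query point: c=98 e=56 f=56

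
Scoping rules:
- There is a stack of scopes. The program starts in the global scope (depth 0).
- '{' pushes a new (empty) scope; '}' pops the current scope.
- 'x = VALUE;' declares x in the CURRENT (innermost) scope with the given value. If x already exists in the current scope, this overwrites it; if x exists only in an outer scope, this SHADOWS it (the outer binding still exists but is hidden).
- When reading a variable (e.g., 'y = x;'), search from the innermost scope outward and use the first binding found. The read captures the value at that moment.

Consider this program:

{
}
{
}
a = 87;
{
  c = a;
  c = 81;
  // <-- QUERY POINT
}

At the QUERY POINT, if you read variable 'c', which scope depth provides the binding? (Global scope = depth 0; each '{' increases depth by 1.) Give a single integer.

Step 1: enter scope (depth=1)
Step 2: exit scope (depth=0)
Step 3: enter scope (depth=1)
Step 4: exit scope (depth=0)
Step 5: declare a=87 at depth 0
Step 6: enter scope (depth=1)
Step 7: declare c=(read a)=87 at depth 1
Step 8: declare c=81 at depth 1
Visible at query point: a=87 c=81

Answer: 1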